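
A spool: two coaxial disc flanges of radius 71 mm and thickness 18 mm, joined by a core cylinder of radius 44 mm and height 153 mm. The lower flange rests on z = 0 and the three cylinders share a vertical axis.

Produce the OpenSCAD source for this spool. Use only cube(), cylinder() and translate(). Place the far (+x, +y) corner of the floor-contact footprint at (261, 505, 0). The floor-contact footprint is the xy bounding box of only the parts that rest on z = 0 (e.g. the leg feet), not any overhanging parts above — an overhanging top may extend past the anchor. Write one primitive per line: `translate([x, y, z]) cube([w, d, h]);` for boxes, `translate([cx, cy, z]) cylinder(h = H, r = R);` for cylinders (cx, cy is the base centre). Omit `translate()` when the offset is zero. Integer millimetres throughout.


translate([190, 434, 0]) cylinder(h = 18, r = 71);
translate([190, 434, 18]) cylinder(h = 153, r = 44);
translate([190, 434, 171]) cylinder(h = 18, r = 71);


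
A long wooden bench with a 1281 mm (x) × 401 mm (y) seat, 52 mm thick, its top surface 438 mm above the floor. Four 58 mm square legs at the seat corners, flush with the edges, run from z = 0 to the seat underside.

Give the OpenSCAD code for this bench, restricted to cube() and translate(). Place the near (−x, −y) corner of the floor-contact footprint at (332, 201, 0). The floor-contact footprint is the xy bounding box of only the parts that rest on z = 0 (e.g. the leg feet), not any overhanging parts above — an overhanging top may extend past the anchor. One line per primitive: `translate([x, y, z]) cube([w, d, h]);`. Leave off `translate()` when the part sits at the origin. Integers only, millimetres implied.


translate([332, 201, 386]) cube([1281, 401, 52]);
translate([332, 201, 0]) cube([58, 58, 386]);
translate([332, 544, 0]) cube([58, 58, 386]);
translate([1555, 201, 0]) cube([58, 58, 386]);
translate([1555, 544, 0]) cube([58, 58, 386]);


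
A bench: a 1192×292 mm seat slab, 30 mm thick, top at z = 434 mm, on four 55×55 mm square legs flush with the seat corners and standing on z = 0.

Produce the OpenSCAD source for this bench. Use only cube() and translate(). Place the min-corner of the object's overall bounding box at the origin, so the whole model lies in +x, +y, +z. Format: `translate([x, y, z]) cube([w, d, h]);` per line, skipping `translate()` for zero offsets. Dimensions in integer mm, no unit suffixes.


translate([0, 0, 404]) cube([1192, 292, 30]);
cube([55, 55, 404]);
translate([0, 237, 0]) cube([55, 55, 404]);
translate([1137, 0, 0]) cube([55, 55, 404]);
translate([1137, 237, 0]) cube([55, 55, 404]);


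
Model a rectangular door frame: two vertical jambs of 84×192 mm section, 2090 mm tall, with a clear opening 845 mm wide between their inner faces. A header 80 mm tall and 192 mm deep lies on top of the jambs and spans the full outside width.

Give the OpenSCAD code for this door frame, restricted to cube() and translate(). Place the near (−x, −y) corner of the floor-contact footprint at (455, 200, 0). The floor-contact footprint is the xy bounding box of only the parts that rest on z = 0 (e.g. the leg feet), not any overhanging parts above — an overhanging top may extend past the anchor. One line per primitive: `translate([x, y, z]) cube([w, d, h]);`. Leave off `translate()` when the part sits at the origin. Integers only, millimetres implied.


translate([455, 200, 0]) cube([84, 192, 2090]);
translate([1384, 200, 0]) cube([84, 192, 2090]);
translate([455, 200, 2090]) cube([1013, 192, 80]);


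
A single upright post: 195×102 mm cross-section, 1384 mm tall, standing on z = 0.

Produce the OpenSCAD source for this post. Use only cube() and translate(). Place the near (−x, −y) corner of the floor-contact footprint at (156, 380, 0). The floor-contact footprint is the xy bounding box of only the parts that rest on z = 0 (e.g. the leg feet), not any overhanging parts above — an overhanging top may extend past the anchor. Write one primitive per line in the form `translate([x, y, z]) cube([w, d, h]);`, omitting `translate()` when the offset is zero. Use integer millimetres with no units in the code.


translate([156, 380, 0]) cube([195, 102, 1384]);


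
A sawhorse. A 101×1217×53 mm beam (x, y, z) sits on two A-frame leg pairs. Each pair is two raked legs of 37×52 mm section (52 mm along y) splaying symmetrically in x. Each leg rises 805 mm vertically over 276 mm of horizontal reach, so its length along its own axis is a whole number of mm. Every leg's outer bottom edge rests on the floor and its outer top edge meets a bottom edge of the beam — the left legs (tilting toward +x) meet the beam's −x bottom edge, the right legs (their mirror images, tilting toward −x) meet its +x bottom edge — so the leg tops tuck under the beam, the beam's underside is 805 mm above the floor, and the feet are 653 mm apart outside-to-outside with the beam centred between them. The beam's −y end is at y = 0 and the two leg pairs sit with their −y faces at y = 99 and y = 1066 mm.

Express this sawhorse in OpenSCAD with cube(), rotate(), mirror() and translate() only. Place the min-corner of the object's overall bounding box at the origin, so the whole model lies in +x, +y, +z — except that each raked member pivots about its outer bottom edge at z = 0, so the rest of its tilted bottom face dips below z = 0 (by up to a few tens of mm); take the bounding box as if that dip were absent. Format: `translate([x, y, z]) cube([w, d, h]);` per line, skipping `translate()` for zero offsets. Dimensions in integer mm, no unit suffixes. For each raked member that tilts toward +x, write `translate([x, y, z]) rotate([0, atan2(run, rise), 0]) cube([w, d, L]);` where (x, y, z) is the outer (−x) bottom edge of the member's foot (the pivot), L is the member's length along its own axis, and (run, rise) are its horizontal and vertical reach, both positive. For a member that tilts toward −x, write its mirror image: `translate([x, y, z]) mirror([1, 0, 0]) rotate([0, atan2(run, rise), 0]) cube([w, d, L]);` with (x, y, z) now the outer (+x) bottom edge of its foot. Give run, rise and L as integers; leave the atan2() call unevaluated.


translate([276, 0, 805]) cube([101, 1217, 53]);
translate([0, 99, 0]) rotate([0, atan2(276, 805), 0]) cube([37, 52, 851]);
translate([653, 99, 0]) mirror([1, 0, 0]) rotate([0, atan2(276, 805), 0]) cube([37, 52, 851]);
translate([0, 1066, 0]) rotate([0, atan2(276, 805), 0]) cube([37, 52, 851]);
translate([653, 1066, 0]) mirror([1, 0, 0]) rotate([0, atan2(276, 805), 0]) cube([37, 52, 851]);


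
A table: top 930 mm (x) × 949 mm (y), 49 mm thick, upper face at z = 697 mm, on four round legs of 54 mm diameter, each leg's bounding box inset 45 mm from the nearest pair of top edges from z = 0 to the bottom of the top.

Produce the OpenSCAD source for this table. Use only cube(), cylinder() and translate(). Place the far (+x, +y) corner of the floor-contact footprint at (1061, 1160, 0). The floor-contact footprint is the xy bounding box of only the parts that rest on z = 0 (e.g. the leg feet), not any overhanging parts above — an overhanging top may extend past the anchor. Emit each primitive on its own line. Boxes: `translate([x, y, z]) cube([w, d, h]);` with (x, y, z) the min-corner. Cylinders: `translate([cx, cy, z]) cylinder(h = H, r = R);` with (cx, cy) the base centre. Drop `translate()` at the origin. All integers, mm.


translate([176, 256, 648]) cube([930, 949, 49]);
translate([248, 328, 0]) cylinder(h = 648, r = 27);
translate([1034, 328, 0]) cylinder(h = 648, r = 27);
translate([248, 1133, 0]) cylinder(h = 648, r = 27);
translate([1034, 1133, 0]) cylinder(h = 648, r = 27);


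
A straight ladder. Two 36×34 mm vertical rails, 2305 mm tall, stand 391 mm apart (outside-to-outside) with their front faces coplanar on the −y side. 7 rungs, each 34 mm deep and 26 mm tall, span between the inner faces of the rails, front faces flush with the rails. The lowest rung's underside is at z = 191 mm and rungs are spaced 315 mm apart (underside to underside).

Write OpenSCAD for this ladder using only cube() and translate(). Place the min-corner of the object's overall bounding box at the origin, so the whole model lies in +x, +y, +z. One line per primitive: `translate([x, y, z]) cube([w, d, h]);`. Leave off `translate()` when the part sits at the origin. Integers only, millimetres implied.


// rung span = 391 - 2*36 = 319
// rung[k] z = 191 + k*315
cube([36, 34, 2305]);
translate([355, 0, 0]) cube([36, 34, 2305]);
translate([36, 0, 191]) cube([319, 34, 26]);
translate([36, 0, 506]) cube([319, 34, 26]);
translate([36, 0, 821]) cube([319, 34, 26]);
translate([36, 0, 1136]) cube([319, 34, 26]);
translate([36, 0, 1451]) cube([319, 34, 26]);
translate([36, 0, 1766]) cube([319, 34, 26]);
translate([36, 0, 2081]) cube([319, 34, 26]);


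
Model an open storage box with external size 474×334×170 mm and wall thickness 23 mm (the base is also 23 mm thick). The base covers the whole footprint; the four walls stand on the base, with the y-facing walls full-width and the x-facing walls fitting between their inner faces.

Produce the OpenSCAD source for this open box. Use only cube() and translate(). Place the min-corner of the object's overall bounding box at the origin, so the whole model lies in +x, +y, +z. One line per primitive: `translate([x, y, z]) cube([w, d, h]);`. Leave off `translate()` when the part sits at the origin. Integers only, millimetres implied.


cube([474, 334, 23]);
translate([0, 0, 23]) cube([474, 23, 147]);
translate([0, 311, 23]) cube([474, 23, 147]);
translate([0, 23, 23]) cube([23, 288, 147]);
translate([451, 23, 23]) cube([23, 288, 147]);


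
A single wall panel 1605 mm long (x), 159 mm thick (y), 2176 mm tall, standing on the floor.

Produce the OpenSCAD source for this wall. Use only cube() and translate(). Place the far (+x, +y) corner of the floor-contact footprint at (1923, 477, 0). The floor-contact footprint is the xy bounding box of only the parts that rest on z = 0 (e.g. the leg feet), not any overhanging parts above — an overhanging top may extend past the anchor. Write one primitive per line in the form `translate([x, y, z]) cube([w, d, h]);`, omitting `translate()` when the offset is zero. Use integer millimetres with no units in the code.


translate([318, 318, 0]) cube([1605, 159, 2176]);


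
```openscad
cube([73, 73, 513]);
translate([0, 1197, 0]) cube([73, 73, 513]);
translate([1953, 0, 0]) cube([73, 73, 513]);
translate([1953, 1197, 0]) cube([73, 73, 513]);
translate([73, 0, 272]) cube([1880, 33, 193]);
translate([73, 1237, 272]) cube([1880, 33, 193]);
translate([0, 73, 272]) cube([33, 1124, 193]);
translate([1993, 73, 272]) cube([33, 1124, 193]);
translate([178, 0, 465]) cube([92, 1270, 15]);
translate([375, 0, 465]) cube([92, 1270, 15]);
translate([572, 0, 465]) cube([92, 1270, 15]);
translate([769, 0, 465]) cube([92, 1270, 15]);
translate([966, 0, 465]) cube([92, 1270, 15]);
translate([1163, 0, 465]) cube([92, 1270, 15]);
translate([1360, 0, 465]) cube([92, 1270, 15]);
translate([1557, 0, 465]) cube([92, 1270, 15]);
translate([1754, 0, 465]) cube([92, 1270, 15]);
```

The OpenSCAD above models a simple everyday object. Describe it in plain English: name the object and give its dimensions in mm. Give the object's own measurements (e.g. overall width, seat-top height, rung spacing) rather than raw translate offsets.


A bed frame 2026 mm long (x) by 1270 mm wide (y). Four 73×73 mm corner posts, 513 mm tall, at the corners of the footprint. Four rails of 33 mm thickness and 193 mm height run between adjacent posts with their undersides at z = 272 mm, their outer faces flush with the outside of the frame (the two x-running rails run between the posts' inner faces; the two y-running rails run between the posts' inner faces). 9 slats, each 92 mm wide (x) and 15 mm thick, lie across the top of the two x-running rails, running the full 1270 mm width of the frame in y; along x they sit between the end posts with a 105 mm gap after the −x posts and between neighbouring slats, leaving 107 mm before the +x posts.


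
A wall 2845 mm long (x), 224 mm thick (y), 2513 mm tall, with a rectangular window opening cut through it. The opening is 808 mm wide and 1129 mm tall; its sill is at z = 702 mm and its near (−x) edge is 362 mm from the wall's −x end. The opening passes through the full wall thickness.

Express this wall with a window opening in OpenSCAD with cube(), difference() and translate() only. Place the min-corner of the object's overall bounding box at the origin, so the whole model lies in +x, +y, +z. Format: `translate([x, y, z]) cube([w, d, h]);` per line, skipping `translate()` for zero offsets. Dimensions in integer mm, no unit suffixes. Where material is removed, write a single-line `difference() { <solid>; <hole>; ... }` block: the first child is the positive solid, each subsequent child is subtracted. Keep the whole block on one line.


difference() { cube([2845, 224, 2513]); translate([362, 0, 702]) cube([808, 224, 1129]); }


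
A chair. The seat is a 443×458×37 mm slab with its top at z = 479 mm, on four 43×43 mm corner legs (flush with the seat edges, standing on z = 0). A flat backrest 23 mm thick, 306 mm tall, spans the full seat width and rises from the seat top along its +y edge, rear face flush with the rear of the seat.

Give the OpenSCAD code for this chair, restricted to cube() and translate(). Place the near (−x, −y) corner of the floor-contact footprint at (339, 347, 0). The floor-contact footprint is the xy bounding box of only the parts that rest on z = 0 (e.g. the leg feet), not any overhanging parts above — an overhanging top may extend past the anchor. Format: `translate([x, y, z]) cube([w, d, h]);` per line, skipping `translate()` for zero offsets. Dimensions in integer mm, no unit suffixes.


translate([339, 347, 442]) cube([443, 458, 37]);
translate([339, 347, 0]) cube([43, 43, 442]);
translate([739, 347, 0]) cube([43, 43, 442]);
translate([339, 762, 0]) cube([43, 43, 442]);
translate([739, 762, 0]) cube([43, 43, 442]);
translate([339, 782, 479]) cube([443, 23, 306]);


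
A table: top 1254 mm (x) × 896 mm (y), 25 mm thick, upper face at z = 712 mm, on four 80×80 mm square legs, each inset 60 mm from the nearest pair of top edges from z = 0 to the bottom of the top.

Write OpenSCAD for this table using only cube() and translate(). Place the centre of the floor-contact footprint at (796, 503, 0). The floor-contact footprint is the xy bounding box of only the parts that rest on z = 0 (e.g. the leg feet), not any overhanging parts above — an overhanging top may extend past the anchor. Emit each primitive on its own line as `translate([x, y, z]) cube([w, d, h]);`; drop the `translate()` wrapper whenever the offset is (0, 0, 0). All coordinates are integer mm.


translate([169, 55, 687]) cube([1254, 896, 25]);
translate([229, 115, 0]) cube([80, 80, 687]);
translate([1283, 115, 0]) cube([80, 80, 687]);
translate([229, 811, 0]) cube([80, 80, 687]);
translate([1283, 811, 0]) cube([80, 80, 687]);


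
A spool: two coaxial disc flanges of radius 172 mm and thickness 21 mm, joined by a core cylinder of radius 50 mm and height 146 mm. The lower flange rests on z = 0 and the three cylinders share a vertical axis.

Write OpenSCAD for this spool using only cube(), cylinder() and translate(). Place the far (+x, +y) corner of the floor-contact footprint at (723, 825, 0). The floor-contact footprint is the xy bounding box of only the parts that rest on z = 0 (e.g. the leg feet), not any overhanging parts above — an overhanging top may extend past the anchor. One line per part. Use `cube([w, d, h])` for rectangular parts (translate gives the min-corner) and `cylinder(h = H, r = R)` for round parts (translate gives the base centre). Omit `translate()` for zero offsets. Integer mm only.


translate([551, 653, 0]) cylinder(h = 21, r = 172);
translate([551, 653, 21]) cylinder(h = 146, r = 50);
translate([551, 653, 167]) cylinder(h = 21, r = 172);


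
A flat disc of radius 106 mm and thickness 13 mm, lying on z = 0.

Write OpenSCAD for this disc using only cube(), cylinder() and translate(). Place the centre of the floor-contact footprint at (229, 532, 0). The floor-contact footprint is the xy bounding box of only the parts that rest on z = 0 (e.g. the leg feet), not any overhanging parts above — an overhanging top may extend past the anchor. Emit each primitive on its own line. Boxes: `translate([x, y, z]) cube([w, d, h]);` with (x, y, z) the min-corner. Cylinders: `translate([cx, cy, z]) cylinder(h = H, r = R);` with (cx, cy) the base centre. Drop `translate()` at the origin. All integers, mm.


translate([229, 532, 0]) cylinder(h = 13, r = 106);


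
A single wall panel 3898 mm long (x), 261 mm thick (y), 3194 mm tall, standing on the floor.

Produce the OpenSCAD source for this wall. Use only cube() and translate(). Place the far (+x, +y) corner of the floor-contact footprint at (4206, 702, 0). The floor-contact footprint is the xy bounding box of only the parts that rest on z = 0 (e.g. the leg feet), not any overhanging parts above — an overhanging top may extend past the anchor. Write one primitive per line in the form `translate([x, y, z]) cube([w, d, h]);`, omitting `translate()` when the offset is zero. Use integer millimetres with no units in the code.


translate([308, 441, 0]) cube([3898, 261, 3194]);


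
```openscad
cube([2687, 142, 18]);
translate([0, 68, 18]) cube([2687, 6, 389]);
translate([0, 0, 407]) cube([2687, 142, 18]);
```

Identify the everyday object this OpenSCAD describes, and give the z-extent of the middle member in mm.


An I-beam. The web height is 389 mm.

Two wide flanges with a thin centred web — an I-beam. Overall 425 mm minus two 18 mm flanges gives a web of 425 − 2·18 = 389 mm.


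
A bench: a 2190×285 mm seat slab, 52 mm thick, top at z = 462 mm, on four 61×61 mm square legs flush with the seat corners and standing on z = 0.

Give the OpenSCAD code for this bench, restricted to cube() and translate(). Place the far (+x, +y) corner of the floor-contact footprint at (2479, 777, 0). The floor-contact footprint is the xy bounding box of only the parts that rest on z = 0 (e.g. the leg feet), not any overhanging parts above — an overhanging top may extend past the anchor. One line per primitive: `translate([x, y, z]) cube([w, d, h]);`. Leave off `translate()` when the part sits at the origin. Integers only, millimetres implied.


translate([289, 492, 410]) cube([2190, 285, 52]);
translate([289, 492, 0]) cube([61, 61, 410]);
translate([289, 716, 0]) cube([61, 61, 410]);
translate([2418, 492, 0]) cube([61, 61, 410]);
translate([2418, 716, 0]) cube([61, 61, 410]);


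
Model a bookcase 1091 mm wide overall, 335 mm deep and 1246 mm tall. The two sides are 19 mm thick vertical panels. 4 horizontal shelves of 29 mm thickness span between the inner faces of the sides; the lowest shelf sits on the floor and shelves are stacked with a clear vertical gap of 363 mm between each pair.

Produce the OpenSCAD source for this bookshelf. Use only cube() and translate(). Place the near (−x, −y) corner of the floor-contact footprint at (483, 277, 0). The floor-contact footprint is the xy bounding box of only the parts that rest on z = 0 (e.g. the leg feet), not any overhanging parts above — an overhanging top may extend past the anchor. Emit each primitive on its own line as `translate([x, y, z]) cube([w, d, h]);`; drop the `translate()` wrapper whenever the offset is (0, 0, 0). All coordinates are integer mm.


translate([483, 277, 0]) cube([19, 335, 1246]);
translate([1555, 277, 0]) cube([19, 335, 1246]);
translate([502, 277, 0]) cube([1053, 335, 29]);
translate([502, 277, 392]) cube([1053, 335, 29]);
translate([502, 277, 784]) cube([1053, 335, 29]);
translate([502, 277, 1176]) cube([1053, 335, 29]);


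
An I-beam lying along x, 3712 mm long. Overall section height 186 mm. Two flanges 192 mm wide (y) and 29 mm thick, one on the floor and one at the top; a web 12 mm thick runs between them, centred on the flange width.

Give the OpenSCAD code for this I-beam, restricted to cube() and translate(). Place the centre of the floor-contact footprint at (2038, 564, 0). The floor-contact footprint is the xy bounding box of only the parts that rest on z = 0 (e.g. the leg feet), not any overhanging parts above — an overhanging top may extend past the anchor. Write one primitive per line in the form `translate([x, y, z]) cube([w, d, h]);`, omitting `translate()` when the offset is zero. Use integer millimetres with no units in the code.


translate([182, 468, 0]) cube([3712, 192, 29]);
translate([182, 558, 29]) cube([3712, 12, 128]);
translate([182, 468, 157]) cube([3712, 192, 29]);


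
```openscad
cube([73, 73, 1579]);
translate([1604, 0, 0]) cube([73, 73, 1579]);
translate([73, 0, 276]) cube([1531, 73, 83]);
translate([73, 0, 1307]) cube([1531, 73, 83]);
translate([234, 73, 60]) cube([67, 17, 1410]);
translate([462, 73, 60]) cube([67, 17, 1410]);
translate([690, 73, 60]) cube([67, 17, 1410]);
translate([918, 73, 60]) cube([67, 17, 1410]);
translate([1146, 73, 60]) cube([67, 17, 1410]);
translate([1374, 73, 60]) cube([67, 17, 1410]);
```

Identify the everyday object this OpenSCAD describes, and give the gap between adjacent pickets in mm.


A fence section. The picket gap is 161 mm.

Two posts, two rails, 6 pickets — a fence section. Span 1531 mm holds 6 pickets of 67 mm with 7 equal gaps: ⌊(1531 − 6·67) / 7⌋ = 161 mm.


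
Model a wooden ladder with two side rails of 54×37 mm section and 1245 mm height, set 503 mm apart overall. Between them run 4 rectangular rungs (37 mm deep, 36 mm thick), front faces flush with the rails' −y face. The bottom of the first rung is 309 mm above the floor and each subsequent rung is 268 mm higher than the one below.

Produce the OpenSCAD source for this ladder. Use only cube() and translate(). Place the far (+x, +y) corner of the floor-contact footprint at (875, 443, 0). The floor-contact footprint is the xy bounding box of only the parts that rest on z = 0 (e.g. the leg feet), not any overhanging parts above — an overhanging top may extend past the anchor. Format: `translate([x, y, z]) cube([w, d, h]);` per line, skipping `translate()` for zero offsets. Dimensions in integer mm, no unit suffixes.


translate([372, 406, 0]) cube([54, 37, 1245]);
translate([821, 406, 0]) cube([54, 37, 1245]);
translate([426, 406, 309]) cube([395, 37, 36]);
translate([426, 406, 577]) cube([395, 37, 36]);
translate([426, 406, 845]) cube([395, 37, 36]);
translate([426, 406, 1113]) cube([395, 37, 36]);


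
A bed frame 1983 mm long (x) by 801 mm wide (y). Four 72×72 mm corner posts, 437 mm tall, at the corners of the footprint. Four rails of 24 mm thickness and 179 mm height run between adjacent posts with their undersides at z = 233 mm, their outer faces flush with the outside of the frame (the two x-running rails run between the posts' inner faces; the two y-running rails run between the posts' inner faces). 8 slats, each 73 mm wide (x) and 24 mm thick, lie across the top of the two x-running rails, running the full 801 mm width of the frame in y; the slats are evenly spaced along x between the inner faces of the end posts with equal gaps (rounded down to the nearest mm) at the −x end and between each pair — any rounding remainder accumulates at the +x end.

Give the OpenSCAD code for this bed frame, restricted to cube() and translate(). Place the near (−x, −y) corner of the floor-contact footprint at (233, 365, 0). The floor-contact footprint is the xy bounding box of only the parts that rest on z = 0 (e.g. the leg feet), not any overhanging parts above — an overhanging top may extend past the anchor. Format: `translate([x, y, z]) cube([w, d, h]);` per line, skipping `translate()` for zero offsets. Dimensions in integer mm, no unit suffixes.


// slat z = rail_z + rail_h = 233 + 179 = 412
// slat gap = ⌊(1839 − 8·73) / 9⌋ = 139
translate([233, 365, 0]) cube([72, 72, 437]);
translate([233, 1094, 0]) cube([72, 72, 437]);
translate([2144, 365, 0]) cube([72, 72, 437]);
translate([2144, 1094, 0]) cube([72, 72, 437]);
translate([305, 365, 233]) cube([1839, 24, 179]);
translate([305, 1142, 233]) cube([1839, 24, 179]);
translate([233, 437, 233]) cube([24, 657, 179]);
translate([2192, 437, 233]) cube([24, 657, 179]);
translate([444, 365, 412]) cube([73, 801, 24]);
translate([656, 365, 412]) cube([73, 801, 24]);
translate([868, 365, 412]) cube([73, 801, 24]);
translate([1080, 365, 412]) cube([73, 801, 24]);
translate([1292, 365, 412]) cube([73, 801, 24]);
translate([1504, 365, 412]) cube([73, 801, 24]);
translate([1716, 365, 412]) cube([73, 801, 24]);
translate([1928, 365, 412]) cube([73, 801, 24]);


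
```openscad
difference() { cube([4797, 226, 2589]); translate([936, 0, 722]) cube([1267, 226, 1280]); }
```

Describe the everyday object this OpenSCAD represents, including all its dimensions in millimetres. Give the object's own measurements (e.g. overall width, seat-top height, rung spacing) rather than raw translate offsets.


A wall 4797 mm long (x), 226 mm thick (y), 2589 mm tall, with a rectangular window opening cut through it. The opening is 1267 mm wide and 1280 mm tall; its sill is at z = 722 mm and its near (−x) edge is 936 mm from the wall's −x end. The opening passes through the full wall thickness.


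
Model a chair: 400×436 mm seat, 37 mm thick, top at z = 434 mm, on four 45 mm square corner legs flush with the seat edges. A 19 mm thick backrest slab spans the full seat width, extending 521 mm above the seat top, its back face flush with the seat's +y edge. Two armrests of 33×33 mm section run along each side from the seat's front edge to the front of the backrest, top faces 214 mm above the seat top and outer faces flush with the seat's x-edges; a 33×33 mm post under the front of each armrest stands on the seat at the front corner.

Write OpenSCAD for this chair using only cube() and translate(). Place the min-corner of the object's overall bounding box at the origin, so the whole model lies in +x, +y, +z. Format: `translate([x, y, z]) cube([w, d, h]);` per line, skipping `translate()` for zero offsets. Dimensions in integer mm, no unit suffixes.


translate([0, 0, 397]) cube([400, 436, 37]);
cube([45, 45, 397]);
translate([355, 0, 0]) cube([45, 45, 397]);
translate([0, 391, 0]) cube([45, 45, 397]);
translate([355, 391, 0]) cube([45, 45, 397]);
translate([0, 417, 434]) cube([400, 19, 521]);
translate([0, 0, 615]) cube([33, 417, 33]);
translate([367, 0, 615]) cube([33, 417, 33]);
translate([0, 0, 434]) cube([33, 33, 181]);
translate([367, 0, 434]) cube([33, 33, 181]);


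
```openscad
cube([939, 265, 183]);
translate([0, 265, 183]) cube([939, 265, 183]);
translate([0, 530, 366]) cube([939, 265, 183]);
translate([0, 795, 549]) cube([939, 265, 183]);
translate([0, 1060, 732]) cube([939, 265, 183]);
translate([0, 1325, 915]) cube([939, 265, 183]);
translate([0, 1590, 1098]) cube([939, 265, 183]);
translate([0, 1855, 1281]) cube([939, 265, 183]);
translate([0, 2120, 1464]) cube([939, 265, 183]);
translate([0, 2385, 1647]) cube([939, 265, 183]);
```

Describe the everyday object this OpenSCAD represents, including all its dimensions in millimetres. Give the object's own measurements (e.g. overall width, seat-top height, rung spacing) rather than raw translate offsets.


A straight staircase of 10 solid steps. Each step is 939 mm wide (x), 265 mm deep (y, the going) and 183 mm tall (the rise). The first step rests on the floor; each subsequent step sits one going further in +y and one rise higher in +z, directly behind and above the previous step with no overlap.


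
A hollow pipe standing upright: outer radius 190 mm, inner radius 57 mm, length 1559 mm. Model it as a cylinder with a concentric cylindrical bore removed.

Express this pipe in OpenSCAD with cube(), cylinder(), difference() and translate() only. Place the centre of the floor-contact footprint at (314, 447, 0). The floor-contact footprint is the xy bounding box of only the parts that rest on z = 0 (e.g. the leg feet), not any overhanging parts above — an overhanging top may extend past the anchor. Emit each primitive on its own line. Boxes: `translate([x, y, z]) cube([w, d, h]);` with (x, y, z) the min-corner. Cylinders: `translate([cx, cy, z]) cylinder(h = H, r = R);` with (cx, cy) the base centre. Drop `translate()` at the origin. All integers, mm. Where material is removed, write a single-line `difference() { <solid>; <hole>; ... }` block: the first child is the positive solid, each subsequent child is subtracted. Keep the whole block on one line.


difference() { translate([314, 447, 0]) cylinder(h = 1559, r = 190); translate([314, 447, 0]) cylinder(h = 1559, r = 57); }


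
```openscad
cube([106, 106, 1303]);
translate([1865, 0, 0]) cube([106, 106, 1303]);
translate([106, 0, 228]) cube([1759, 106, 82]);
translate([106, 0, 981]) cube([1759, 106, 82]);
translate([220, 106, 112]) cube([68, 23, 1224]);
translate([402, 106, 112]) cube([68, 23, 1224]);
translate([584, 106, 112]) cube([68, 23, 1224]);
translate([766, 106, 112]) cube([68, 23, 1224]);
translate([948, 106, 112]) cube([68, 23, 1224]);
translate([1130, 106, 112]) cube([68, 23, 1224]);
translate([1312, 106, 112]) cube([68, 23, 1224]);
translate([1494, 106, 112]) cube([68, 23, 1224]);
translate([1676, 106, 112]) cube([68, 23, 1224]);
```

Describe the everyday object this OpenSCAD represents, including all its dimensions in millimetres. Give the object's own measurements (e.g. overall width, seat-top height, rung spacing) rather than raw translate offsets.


A fence section. Two 106×106 mm posts, 1303 mm tall, stand on the floor with a clear span of 1759 mm between their inner faces. Two horizontal rails of 106×82 mm section span the gap between the posts with their undersides at z = 228 mm and z = 981 mm, flush with the posts' −y face. 9 pickets, each 68 mm wide, 23 mm thick and 1224 mm tall, are fixed to the +y face of the rails with their bottoms at z = 112 mm, spaced across the span with a 114 mm gap after the −x post and between neighbouring pickets, with 121 mm left before the +x post.


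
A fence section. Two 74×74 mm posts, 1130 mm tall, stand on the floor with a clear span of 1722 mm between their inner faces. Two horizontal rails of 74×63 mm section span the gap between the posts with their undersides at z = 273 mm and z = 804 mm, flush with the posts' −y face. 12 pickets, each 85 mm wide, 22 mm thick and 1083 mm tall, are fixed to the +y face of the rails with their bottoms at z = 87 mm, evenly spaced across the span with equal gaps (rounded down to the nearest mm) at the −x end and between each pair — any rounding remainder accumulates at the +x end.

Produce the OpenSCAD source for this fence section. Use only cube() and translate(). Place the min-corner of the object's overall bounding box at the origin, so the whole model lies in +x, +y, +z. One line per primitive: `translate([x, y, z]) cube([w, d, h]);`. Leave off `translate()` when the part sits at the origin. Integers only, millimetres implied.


cube([74, 74, 1130]);
translate([1796, 0, 0]) cube([74, 74, 1130]);
translate([74, 0, 273]) cube([1722, 74, 63]);
translate([74, 0, 804]) cube([1722, 74, 63]);
translate([128, 74, 87]) cube([85, 22, 1083]);
translate([267, 74, 87]) cube([85, 22, 1083]);
translate([406, 74, 87]) cube([85, 22, 1083]);
translate([545, 74, 87]) cube([85, 22, 1083]);
translate([684, 74, 87]) cube([85, 22, 1083]);
translate([823, 74, 87]) cube([85, 22, 1083]);
translate([962, 74, 87]) cube([85, 22, 1083]);
translate([1101, 74, 87]) cube([85, 22, 1083]);
translate([1240, 74, 87]) cube([85, 22, 1083]);
translate([1379, 74, 87]) cube([85, 22, 1083]);
translate([1518, 74, 87]) cube([85, 22, 1083]);
translate([1657, 74, 87]) cube([85, 22, 1083]);


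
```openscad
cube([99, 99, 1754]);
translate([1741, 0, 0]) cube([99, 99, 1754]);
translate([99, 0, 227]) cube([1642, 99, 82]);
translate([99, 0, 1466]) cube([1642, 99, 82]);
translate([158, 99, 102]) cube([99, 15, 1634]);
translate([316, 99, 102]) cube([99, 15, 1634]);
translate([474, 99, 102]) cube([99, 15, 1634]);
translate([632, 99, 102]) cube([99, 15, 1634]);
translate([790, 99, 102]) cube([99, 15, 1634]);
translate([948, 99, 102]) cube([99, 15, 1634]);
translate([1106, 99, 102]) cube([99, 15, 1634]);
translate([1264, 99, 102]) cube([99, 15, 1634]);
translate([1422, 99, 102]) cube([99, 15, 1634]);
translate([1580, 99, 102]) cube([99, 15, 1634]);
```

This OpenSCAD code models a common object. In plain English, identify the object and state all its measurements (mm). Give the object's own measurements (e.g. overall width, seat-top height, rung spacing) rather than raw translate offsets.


A fence section. Two 99×99 mm posts, 1754 mm tall, stand on the floor with a clear span of 1642 mm between their inner faces. Two horizontal rails of 99×82 mm section span the gap between the posts with their undersides at z = 227 mm and z = 1466 mm, flush with the posts' −y face. 10 pickets, each 99 mm wide, 15 mm thick and 1634 mm tall, are fixed to the +y face of the rails with their bottoms at z = 102 mm, spaced across the span with a 59 mm gap after the −x post and between neighbouring pickets, with 62 mm left before the +x post.


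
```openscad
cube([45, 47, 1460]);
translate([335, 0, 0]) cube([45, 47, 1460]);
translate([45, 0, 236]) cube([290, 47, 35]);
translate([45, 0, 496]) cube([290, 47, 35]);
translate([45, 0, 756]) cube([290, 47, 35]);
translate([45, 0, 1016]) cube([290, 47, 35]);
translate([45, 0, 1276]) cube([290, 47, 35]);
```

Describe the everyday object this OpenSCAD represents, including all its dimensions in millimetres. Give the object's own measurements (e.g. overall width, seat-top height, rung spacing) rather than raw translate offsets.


A straight ladder. Two 45×47 mm vertical rails, 1460 mm tall, stand 380 mm apart (outside-to-outside) with their front faces coplanar on the −y side. 5 rungs, each 47 mm deep and 35 mm tall, span between the inner faces of the rails, front faces flush with the rails. The lowest rung's underside is at z = 236 mm and rungs are spaced 260 mm apart (underside to underside).


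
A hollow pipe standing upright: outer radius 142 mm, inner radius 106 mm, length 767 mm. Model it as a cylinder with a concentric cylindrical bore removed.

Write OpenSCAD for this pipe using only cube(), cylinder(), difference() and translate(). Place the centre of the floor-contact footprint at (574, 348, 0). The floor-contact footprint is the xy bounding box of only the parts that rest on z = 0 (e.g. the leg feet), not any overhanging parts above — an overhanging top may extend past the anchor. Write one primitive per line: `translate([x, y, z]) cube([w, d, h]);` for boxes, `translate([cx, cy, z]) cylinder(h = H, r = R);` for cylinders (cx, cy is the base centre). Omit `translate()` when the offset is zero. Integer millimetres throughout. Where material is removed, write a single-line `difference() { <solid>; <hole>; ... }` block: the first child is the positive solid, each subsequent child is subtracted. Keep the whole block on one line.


difference() { translate([574, 348, 0]) cylinder(h = 767, r = 142); translate([574, 348, 0]) cylinder(h = 767, r = 106); }


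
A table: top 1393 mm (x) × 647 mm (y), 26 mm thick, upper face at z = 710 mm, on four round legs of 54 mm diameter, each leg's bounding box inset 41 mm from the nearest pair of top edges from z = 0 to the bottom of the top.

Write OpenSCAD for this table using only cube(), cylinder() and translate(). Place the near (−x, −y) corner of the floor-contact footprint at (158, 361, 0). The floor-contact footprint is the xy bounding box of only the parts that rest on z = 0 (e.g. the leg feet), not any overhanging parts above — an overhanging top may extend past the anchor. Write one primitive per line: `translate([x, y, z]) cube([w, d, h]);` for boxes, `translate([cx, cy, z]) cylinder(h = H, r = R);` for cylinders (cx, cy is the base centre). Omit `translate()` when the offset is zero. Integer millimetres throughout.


translate([117, 320, 684]) cube([1393, 647, 26]);
translate([185, 388, 0]) cylinder(h = 684, r = 27);
translate([1442, 388, 0]) cylinder(h = 684, r = 27);
translate([185, 899, 0]) cylinder(h = 684, r = 27);
translate([1442, 899, 0]) cylinder(h = 684, r = 27);


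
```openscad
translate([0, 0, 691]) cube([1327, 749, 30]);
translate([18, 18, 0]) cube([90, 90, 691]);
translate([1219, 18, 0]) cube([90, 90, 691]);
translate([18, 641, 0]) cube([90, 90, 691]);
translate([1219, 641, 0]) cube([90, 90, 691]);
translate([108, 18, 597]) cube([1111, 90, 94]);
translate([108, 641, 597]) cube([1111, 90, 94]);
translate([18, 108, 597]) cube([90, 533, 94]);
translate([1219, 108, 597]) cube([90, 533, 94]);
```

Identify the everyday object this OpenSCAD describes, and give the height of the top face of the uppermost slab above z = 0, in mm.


A table. The table height is 721 mm.

A 1327×749×30 slab sits at z = 691 on four 90 mm square posts — a table. The top surface is at 691 + 30 = 721 mm.


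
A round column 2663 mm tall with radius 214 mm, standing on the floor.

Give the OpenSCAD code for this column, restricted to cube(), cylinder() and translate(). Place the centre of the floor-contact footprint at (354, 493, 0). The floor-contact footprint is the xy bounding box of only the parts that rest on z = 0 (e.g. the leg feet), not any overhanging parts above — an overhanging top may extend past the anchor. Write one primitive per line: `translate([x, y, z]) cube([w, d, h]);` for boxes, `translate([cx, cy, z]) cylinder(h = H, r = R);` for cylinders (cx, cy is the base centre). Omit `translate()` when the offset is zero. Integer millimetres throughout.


translate([354, 493, 0]) cylinder(h = 2663, r = 214);


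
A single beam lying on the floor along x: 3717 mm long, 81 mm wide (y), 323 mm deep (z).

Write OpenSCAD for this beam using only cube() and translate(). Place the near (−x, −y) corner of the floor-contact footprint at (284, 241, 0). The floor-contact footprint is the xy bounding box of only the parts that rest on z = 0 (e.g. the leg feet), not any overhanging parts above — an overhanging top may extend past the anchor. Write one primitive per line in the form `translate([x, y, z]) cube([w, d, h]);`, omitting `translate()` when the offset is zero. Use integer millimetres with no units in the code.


translate([284, 241, 0]) cube([3717, 81, 323]);


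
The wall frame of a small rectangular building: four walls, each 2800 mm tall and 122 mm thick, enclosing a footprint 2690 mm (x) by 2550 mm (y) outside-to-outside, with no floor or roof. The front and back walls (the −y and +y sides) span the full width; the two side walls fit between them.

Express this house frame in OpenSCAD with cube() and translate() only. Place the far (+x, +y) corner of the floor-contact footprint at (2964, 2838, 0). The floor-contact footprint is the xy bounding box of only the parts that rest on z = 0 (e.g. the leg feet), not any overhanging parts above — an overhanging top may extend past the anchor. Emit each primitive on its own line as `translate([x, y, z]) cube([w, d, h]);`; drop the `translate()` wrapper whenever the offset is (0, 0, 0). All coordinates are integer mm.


translate([274, 288, 0]) cube([2690, 122, 2800]);
translate([274, 2716, 0]) cube([2690, 122, 2800]);
translate([274, 410, 0]) cube([122, 2306, 2800]);
translate([2842, 410, 0]) cube([122, 2306, 2800]);


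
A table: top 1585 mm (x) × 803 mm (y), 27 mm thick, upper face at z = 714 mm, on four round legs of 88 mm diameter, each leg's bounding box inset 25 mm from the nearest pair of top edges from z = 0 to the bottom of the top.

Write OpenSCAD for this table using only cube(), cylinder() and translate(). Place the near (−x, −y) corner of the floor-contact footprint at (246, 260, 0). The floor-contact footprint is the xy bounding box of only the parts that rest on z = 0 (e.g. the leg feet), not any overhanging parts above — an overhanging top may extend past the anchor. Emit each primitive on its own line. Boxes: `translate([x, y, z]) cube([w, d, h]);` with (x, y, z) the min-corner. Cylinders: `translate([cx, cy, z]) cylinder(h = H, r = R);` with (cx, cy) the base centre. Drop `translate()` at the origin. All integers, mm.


translate([221, 235, 687]) cube([1585, 803, 27]);
translate([290, 304, 0]) cylinder(h = 687, r = 44);
translate([1737, 304, 0]) cylinder(h = 687, r = 44);
translate([290, 969, 0]) cylinder(h = 687, r = 44);
translate([1737, 969, 0]) cylinder(h = 687, r = 44);
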